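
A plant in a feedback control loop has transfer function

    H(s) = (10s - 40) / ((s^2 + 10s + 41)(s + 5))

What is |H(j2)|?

Substitute s = j2: numerator = -40 + j20, denominator = 145 + j174.
|H(j2)| = |-40 + j20| / |145 + j174| = 44.721 / 226.50 ≈ 0.1974.

|H(j2)| ≈ 0.1974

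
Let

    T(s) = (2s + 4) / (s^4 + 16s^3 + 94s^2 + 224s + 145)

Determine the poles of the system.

The poles are the roots of the denominator s^4 + 16s^3 + 94s^2 + 224s + 145 = 0.
Trying s = -1: the polynomial evaluates to 0, so (s + 1) is a factor.
Dividing out leaves s^3 + 15s^2 + 79s + 145 = 0.
This factors further as (s^2 + 10s + 29)(s + 5) = 0.

s = -5 + 2j, -5 - 2j, -1, -5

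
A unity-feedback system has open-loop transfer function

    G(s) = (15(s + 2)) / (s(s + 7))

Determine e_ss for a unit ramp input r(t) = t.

G(s) has one pole at the origin.
This is a Type 1 system. Kv = lim_{s→0} s·G(s) = 30/7.
e_ss = 1/Kv = 1/(30/7) = 7/30 ≈ 0.2333.

e_ss = 0.2333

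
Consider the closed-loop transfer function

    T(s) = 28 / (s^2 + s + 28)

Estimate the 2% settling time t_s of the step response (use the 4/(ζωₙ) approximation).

Comparing s^2 + s + 28 to s^2 + 2ζωₙs + ωₙ²: ωₙ = √28 ≈ 5.292 rad/s and ζ = 1/(2·√28) ≈ 0.09449.
ζωₙ = 1/2 = 0.5, so t_s ≈ 4/(ζωₙ) = 4/0.5 = 8 s.

t_s ≈ 8 s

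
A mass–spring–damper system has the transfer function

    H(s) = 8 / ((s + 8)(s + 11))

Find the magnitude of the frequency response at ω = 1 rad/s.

|H(j1)| ≈ 0.08984

Substitute s = j1: numerator = 8, denominator = 87 + j19.
|H(j1)| = |8| / |87 + j19| = 8 / 89.051 ≈ 0.08984.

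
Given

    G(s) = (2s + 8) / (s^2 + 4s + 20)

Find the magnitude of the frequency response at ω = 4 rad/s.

|G(j4)| ≈ 0.6860

Substitute s = j4: numerator = 8 + j8, denominator = 4 + j16.
|G(j4)| = |8 + j8| / |4 + j16| = 11.314 / 16.492 ≈ 0.6860.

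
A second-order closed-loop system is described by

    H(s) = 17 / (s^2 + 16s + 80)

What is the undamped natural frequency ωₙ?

Compare the denominator to the standard form s^2 + 2ζωₙs + ωₙ².
ωₙ² = 80, so ωₙ = √80 ≈ 8.944 rad/s.

ωₙ ≈ 8.944 rad/s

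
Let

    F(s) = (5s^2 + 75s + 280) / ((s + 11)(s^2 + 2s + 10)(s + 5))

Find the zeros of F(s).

Set the numerator to zero: 5s^2 + 75s + 280 = 0, i.e. 5·(s^2 + 15s + 56) = 0.
Factoring: (s + 7)(s + 8) = 0.

s = -7, -8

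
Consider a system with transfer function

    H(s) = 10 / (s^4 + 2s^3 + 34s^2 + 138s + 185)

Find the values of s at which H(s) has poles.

The poles are the roots of the denominator s^4 + 2s^3 + 34s^2 + 138s + 185 = 0.
No real roots exist; factor into two real quadratics: (s^2 - 2s + 37)(s^2 + 4s + 5) = 0.
Each quadratic gives a conjugate pair via the quadratic formula.

s = 1 + 6j, 1 - 6j, -2 + j, -2 - j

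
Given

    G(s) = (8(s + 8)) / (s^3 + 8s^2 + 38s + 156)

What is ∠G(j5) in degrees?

At s = j5: numerator = 64 + j40, denominator = -44 + j65.
∠G = ∠num − ∠den = 32.005° − (124.09°) = -92.09°.

∠G(j5) ≈ -92.09°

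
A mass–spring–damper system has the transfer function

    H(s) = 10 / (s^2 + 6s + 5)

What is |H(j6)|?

|H(j6)| ≈ 0.2105

Substitute s = j6: numerator = 10, denominator = -31 + j36.
|H(j6)| = |10| / |-31 + j36| = 10 / 47.508 ≈ 0.2105.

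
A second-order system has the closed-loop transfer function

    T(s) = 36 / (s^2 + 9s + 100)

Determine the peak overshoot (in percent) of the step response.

Comparing s^2 + 9s + 100 to s^2 + 2ζωₙs + ωₙ²: ωₙ = 10 rad/s and ζ = 9/(2·10) = 0.45.
%OS = 100·exp(−πζ/√(1−ζ²)) = 100·exp(−π·0.45/√(1−0.45²)) ≈ 20.5%.

%OS ≈ 20.5%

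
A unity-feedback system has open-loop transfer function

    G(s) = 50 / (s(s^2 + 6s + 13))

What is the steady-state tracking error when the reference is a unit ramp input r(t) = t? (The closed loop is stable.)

G(s) has one pole at the origin.
This is a Type 1 system. Kv = lim_{s→0} s·G(s) = 50/13.
e_ss = 1/Kv = 1/(50/13) = 13/50 ≈ 0.2600.

e_ss = 0.2600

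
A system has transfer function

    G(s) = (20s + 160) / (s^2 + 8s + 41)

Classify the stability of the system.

stable

The denominator s^2 + 8s + 41 factors as (s^2 + 8s + 41), giving poles at s = -4 + 5j, -4 - 5j.
Since all poles lie strictly in the left half-plane, the system is stable.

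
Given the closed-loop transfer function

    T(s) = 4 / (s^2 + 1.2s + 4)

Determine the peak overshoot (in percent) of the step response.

%OS ≈ 37.2%

Comparing s^2 + 1.2s + 4 to s^2 + 2ζωₙs + ωₙ²: ωₙ = 2 rad/s and ζ = 1.2/(2·2) = 0.3.
%OS = 100·exp(−πζ/√(1−ζ²)) = 100·exp(−π·0.3/√(1−0.3²)) ≈ 37.2%.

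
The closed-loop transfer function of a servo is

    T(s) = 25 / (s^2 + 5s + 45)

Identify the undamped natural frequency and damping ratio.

ωₙ ≈ 6.708 rad/s, ζ ≈ 0.3727

Compare the denominator to the standard form s^2 + 2ζωₙs + ωₙ².
ωₙ² = 45, so ωₙ = √45 ≈ 6.708 rad/s.
2ζωₙ = 5, so ζ = 5/(2·√45) ≈ 0.3727.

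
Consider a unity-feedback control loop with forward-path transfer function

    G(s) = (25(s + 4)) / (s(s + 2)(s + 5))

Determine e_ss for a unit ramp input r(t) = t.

e_ss = 0.1000

G(s) has one pole at the origin.
This is a Type 1 system. Kv = lim_{s→0} s·G(s) = 100/10 = 10.
e_ss = 1/Kv = 1/(10) = 1/10 ≈ 0.1000.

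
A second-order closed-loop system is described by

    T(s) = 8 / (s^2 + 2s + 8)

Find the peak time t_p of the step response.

t_p ≈ 1.187 s

Comparing s^2 + 2s + 8 to s^2 + 2ζωₙs + ωₙ²: ωₙ = √8 ≈ 2.828 rad/s and ζ = 2/(2·√8) ≈ 0.3536.
ζωₙ = 2/2 = 1, so ω_d = ωₙ√(1−ζ²) = √(ωₙ² − (ζωₙ)²) = √(8 − 1²) = √7 ≈ 2.646 rad/s.
t_p = π/ω_d = π/2.646 ≈ 1.187 s.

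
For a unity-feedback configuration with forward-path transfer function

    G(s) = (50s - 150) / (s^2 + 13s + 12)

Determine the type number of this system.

The denominator has no factor of s at the origin — no free integrator — so this is a Type 0 system.

Type 0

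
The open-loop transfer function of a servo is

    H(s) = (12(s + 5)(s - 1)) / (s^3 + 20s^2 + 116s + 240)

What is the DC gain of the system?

Set s = 0: H(0) = (-60) / (240) = -1/4.

H(0) = -1/4 ≈ -0.2500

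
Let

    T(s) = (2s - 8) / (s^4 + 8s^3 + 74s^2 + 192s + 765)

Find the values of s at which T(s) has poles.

The poles are the roots of the denominator s^4 + 8s^3 + 74s^2 + 192s + 765 = 0.
No real roots exist; factor into two real quadratics: (s^2 + 2s + 17)(s^2 + 6s + 45) = 0.
Each quadratic gives a conjugate pair via the quadratic formula.

s = -1 + 4j, -1 - 4j, -3 + 6j, -3 - 6j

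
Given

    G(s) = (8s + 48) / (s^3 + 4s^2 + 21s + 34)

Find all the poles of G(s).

The poles are the roots of the denominator s^3 + 4s^2 + 21s + 34 = 0.
Trying s = -2: the polynomial evaluates to 0, so (s + 2) is a factor.
Dividing out leaves s^2 + 2s + 17 = 0.
The quadratic formula then gives s = -1 ± 4j.

s = -2, -1 ± 4j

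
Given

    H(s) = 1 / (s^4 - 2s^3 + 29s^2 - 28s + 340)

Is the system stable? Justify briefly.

unstable

The denominator s^4 - 2s^3 + 29s^2 - 28s + 340 factors as (s^2 + 2s + 17)(s^2 - 4s + 20), giving poles at s = -1 + 4j, -1 - 4j, 2 + 4j, 2 - 4j.
Since the pole(s) at s = 2 ± 4j lie in the right half-plane, the system is unstable.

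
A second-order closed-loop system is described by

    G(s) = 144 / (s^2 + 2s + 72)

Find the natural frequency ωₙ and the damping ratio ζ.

Compare the denominator to the standard form s^2 + 2ζωₙs + ωₙ².
ωₙ² = 72, so ωₙ = √72 ≈ 8.485 rad/s.
2ζωₙ = 2, so ζ = 2/(2·√72) ≈ 0.1179.

ωₙ ≈ 8.485 rad/s, ζ ≈ 0.1179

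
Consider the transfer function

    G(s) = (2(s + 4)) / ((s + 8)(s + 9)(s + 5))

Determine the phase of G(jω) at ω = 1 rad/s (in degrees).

At s = j1: numerator = 8 + j2, denominator = 338 + j156.
∠G = ∠num − ∠den = 14.036° − (24.775°) = -10.74°.

∠G(j1) ≈ -10.74°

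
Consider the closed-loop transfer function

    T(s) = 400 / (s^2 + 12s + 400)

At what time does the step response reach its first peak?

t_p ≈ 0.1647 s

Comparing s^2 + 12s + 400 to s^2 + 2ζωₙs + ωₙ²: ωₙ = 20 rad/s and ζ = 12/(2·20) = 0.3.
ζωₙ = 12/2 = 6, so ω_d = ωₙ√(1−ζ²) = √(ωₙ² − (ζωₙ)²) = √(400 − 6²) = √364 ≈ 19.08 rad/s.
t_p = π/ω_d = π/19.08 ≈ 0.1647 s.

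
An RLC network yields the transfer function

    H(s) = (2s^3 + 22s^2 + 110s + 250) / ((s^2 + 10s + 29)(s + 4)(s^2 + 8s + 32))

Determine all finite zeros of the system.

s = -3 ± 4j, -5

Set the numerator to zero: 2s^3 + 22s^2 + 110s + 250 = 0, i.e. 2·(s^3 + 11s^2 + 55s + 125) = 0.
Factoring: (s^2 + 6s + 25)(s + 5) = 0.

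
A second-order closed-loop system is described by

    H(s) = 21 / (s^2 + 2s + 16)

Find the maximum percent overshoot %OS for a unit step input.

%OS ≈ 44.4%

Comparing s^2 + 2s + 16 to s^2 + 2ζωₙs + ωₙ²: ωₙ = 4 rad/s and ζ = 2/(2·4) = 0.25.
%OS = 100·exp(−πζ/√(1−ζ²)) = 100·exp(−π·0.25/√(1−0.25²)) ≈ 44.4%.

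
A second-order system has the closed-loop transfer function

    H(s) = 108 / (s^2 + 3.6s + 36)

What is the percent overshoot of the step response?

Comparing s^2 + 3.6s + 36 to s^2 + 2ζωₙs + ωₙ²: ωₙ = 6 rad/s and ζ = 3.6/(2·6) = 0.3.
%OS = 100·exp(−πζ/√(1−ζ²)) = 100·exp(−π·0.3/√(1−0.3²)) ≈ 37.2%.

%OS ≈ 37.2%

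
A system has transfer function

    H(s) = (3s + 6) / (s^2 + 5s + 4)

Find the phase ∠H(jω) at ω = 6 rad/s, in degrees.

∠H(j6) ≈ -65.28°

At s = j6: numerator = 6 + j18, denominator = -32 + j30.
∠H = ∠num − ∠den = 71.565° − (136.85°) = -65.28°.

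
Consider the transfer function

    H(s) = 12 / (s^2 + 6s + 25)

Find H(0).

H(0) = 12/25 ≈ 0.4800

Set s = 0: H(0) = (12) / (25) = 12/25.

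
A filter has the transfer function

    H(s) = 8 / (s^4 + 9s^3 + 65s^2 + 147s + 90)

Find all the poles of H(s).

s = -3 + 6j, -3 - 6j, -1, -2

The poles are the roots of the denominator s^4 + 9s^3 + 65s^2 + 147s + 90 = 0.
Trying s = -1: the polynomial evaluates to 0, so (s + 1) is a factor.
Dividing out leaves s^3 + 8s^2 + 57s + 90 = 0.
This factors further as (s^2 + 6s + 45)(s + 2) = 0.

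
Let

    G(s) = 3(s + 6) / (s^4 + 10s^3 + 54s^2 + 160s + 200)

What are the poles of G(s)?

s = -2 + 4j, -2 - 4j, -3 + j, -3 - j

The poles are the roots of the denominator s^4 + 10s^3 + 54s^2 + 160s + 200 = 0.
No real roots exist; factor into two real quadratics: (s^2 + 4s + 20)(s^2 + 6s + 10) = 0.
Each quadratic gives a conjugate pair via the quadratic formula.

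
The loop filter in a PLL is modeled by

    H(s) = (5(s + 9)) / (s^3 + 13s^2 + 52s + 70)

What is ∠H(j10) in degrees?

∠H(j10) ≈ -153.3°

At s = j10: numerator = 45 + j50, denominator = -1230 - j480.
∠H = ∠num − ∠den = 48.013° − (-158.68°) = 206.7°, which wraps to -153.3°.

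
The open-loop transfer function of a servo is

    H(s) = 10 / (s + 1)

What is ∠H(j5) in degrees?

∠H(j5) ≈ -78.69°

At s = j5: numerator = 10, denominator = 1 + j5.
∠H = ∠num − ∠den = 0° − (78.690°) = -78.69°.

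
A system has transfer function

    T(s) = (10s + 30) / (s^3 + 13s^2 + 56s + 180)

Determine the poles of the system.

The poles are the roots of the denominator s^3 + 13s^2 + 56s + 180 = 0.
Trying s = -9: the polynomial evaluates to 0, so (s + 9) is a factor.
Dividing out leaves s^2 + 4s + 20 = 0.
The quadratic formula then gives s = -2 ± 4j.

s = -2 ± 4j, -9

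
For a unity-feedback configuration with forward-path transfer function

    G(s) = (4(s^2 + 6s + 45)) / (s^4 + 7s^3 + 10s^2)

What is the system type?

The denominator has 2 factors of s at the origin (free integrators), so this is a Type 2 system.

Type 2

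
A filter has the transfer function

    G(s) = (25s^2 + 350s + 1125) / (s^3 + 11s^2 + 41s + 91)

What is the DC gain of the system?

G(0) = 1125/91 ≈ 12.36

Set s = 0: G(0) = (1125) / (91) = 1125/91.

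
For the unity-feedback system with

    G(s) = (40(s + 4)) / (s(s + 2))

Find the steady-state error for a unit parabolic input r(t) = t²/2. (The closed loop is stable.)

G(s) has one pole at the origin.
This is a Type 1 system; Ka = lim_{s→0} s^2·G(s) = 0, so the steady-state error for a parabola input is infinite.

e_ss = ∞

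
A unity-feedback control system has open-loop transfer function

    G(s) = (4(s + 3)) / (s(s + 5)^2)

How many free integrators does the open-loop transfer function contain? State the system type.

The denominator has 1 factor of s at the origin (free integrator), so this is a Type 1 system.

Type 1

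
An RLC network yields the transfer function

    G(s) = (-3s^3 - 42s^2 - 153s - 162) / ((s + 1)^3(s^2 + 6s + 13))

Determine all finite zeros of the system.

s = -9, -2, -3

Set the numerator to zero: -3s^3 - 42s^2 - 153s - 162 = 0, i.e. -3·(s^3 + 14s^2 + 51s + 54) = 0.
Factoring: (s + 9)(s + 2)(s + 3) = 0.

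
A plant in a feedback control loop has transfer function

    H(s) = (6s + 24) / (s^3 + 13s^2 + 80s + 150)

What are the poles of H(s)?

The poles are the roots of the denominator s^3 + 13s^2 + 80s + 150 = 0.
Trying s = -3: the polynomial evaluates to 0, so (s + 3) is a factor.
Dividing out leaves s^2 + 10s + 50 = 0.
The quadratic formula then gives s = -5 ± 5j.

s = -5 + 5j, -5 - 5j, -3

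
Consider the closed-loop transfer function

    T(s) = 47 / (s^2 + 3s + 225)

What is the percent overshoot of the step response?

%OS ≈ 72.9%

Comparing s^2 + 3s + 225 to s^2 + 2ζωₙs + ωₙ²: ωₙ = 15 rad/s and ζ = 3/(2·15) = 0.1.
%OS = 100·exp(−πζ/√(1−ζ²)) = 100·exp(−π·0.1/√(1−0.1²)) ≈ 72.9%.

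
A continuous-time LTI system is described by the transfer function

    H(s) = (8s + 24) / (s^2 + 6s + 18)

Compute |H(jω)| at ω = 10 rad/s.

Substitute s = j10: numerator = 24 + j80, denominator = -82 + j60.
|H(j10)| = |24 + j80| / |-82 + j60| = 83.522 / 101.61 ≈ 0.8220.

|H(j10)| ≈ 0.8220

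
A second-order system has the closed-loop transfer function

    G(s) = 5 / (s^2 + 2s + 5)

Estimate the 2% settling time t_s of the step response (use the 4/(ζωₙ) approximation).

Comparing s^2 + 2s + 5 to s^2 + 2ζωₙs + ωₙ²: ωₙ = √5 ≈ 2.236 rad/s and ζ = 2/(2·√5) ≈ 0.4472.
ζωₙ = 2/2 = 1, so t_s ≈ 4/(ζωₙ) = 4/1 = 4 s.

t_s ≈ 4 s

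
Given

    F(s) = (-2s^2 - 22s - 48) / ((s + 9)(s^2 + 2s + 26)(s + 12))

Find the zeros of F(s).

Set the numerator to zero: -2s^2 - 22s - 48 = 0, i.e. -2·(s^2 + 11s + 24) = 0.
Factoring: (s + 8)(s + 3) = 0.

s = -8, -3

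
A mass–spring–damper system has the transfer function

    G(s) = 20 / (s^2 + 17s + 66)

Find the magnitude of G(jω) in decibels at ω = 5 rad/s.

Substitute s = j5: numerator = 20, denominator = 41 + j85.
|G(j5)| = |20| / |41 + j85| = 20 / 94.372 ≈ 0.2119.
In decibels: 20·log₁₀(0.2119) ≈ -13.5 dB.

|G(j5)|_dB ≈ -13.5 dB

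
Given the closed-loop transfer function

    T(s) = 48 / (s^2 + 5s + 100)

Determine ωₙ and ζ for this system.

Compare the denominator to the standard form s^2 + 2ζωₙs + ωₙ².
ωₙ² = 100, so ωₙ = 10 rad/s.
2ζωₙ = 5, so ζ = 5/(2·10) = 0.25.

ωₙ = 10 rad/s, ζ = 0.25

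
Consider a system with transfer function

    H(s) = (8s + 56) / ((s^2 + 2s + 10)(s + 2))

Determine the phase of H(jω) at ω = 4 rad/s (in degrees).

∠H(j4) ≈ -160.6°

At s = j4: numerator = 56 + j32, denominator = -44 - j8.
∠H = ∠num − ∠den = 29.745° − (-169.70°) = 199.4°, which wraps to -160.6°.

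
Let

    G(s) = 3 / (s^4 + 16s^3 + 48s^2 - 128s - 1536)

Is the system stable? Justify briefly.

unstable

The denominator s^4 + 16s^3 + 48s^2 - 128s - 1536 factors as (s^2 + 8s + 32)(s - 4)(s + 12), giving poles at s = -4 + 4j, -4 - 4j, 4, -12.
Since the pole(s) at s = 4 lie in the right half-plane, the system is unstable.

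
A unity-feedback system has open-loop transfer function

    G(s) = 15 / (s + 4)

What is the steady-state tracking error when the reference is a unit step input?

e_ss = 0.2105

G(s) has no poles at the origin.
This is a Type 0 system. Kp = lim_{s→0} G(s) = 15/4.
e_ss = 1/(1 + Kp) = 1/(1 + 15/4) = 4/19 ≈ 0.2105.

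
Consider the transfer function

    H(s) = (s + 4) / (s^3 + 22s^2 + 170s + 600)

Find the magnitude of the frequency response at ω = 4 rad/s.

Substitute s = j4: numerator = 4 + j4, denominator = 248 + j616.
|H(j4)| = |4 + j4| / |248 + j616| = 5.6569 / 664.05 ≈ 0.008519.

|H(j4)| ≈ 0.008519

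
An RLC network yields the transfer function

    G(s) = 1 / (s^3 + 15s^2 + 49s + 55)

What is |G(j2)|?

|G(j2)| ≈ 0.01109

Substitute s = j2: numerator = 1, denominator = -5 + j90.
|G(j2)| = |1| / |-5 + j90| = 1 / 90.139 ≈ 0.01109.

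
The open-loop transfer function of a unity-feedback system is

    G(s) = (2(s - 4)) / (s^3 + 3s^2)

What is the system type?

The denominator has 2 factors of s at the origin (free integrators), so this is a Type 2 system.

Type 2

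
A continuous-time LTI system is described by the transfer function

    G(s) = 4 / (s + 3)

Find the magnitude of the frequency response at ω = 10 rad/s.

Substitute s = j10: numerator = 4, denominator = 3 + j10.
|G(j10)| = |4| / |3 + j10| = 4 / 10.440 ≈ 0.3831.

|G(j10)| ≈ 0.3831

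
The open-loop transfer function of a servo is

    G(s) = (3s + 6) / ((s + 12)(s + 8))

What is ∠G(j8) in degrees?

∠G(j8) ≈ -2.726°

At s = j8: numerator = 6 + j24, denominator = 32 + j160.
∠G = ∠num − ∠den = 75.964° − (78.690°) = -2.726°.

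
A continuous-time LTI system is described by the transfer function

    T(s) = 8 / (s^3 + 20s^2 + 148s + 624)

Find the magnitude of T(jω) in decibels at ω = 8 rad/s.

Substitute s = j8: numerator = 8, denominator = -656 + j672.
|T(j8)| = |8| / |-656 + j672| = 8 / 939.11 ≈ 0.008519.
In decibels: 20·log₁₀(0.008519) ≈ -41.4 dB.

|T(j8)|_dB ≈ -41.4 dB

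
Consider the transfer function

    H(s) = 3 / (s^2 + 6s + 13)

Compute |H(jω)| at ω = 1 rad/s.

Substitute s = j1: numerator = 3, denominator = 12 + j6.
|H(j1)| = |3| / |12 + j6| = 3 / 13.416 ≈ 0.2236.

|H(j1)| ≈ 0.2236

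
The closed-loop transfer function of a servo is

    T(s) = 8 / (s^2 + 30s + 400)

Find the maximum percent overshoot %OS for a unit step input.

%OS ≈ 2.84%

Comparing s^2 + 30s + 400 to s^2 + 2ζωₙs + ωₙ²: ωₙ = 20 rad/s and ζ = 30/(2·20) = 0.75.
%OS = 100·exp(−πζ/√(1−ζ²)) = 100·exp(−π·0.75/√(1−0.75²)) ≈ 2.84%.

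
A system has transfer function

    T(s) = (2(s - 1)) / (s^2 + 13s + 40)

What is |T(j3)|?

|T(j3)| ≈ 0.1269

Substitute s = j3: numerator = -2 + j6, denominator = 31 + j39.
|T(j3)| = |-2 + j6| / |31 + j39| = 6.3246 / 49.820 ≈ 0.1269.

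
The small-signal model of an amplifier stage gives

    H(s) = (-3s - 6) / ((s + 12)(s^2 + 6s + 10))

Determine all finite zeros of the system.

s = -2

Set the numerator to zero: -3s - 6 = 0, i.e. -3·(s + 2) = 0.
So s = -2.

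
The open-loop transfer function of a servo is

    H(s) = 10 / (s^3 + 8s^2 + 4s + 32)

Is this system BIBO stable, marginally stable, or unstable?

marginally stable

The denominator s^3 + 8s^2 + 4s + 32 factors as (s^2 + 4)(s + 8), giving poles at s = 2j, -2j, -8.
Since the simple pole(s) at s = ±2j lie on the jω-axis with none in the right half-plane, the system is marginally stable.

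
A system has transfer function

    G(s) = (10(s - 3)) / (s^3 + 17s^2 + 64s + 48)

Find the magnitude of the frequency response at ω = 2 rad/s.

Substitute s = j2: numerator = -30 + j20, denominator = -20 + j120.
|G(j2)| = |-30 + j20| / |-20 + j120| = 36.056 / 121.66 ≈ 0.2964.

|G(j2)| ≈ 0.2964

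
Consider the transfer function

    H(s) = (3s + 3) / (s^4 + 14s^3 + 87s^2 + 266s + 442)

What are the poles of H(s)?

s = -5 ± 3j, -2 ± 3j

The poles are the roots of the denominator s^4 + 14s^3 + 87s^2 + 266s + 442 = 0.
No real roots exist; factor into two real quadratics: (s^2 + 10s + 34)(s^2 + 4s + 13) = 0.
Each quadratic gives a conjugate pair via the quadratic formula.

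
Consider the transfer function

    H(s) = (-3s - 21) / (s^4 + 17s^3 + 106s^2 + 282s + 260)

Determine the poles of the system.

s = -5 + j, -5 - j, -5, -2

The poles are the roots of the denominator s^4 + 17s^3 + 106s^2 + 282s + 260 = 0.
Trying s = -5: the polynomial evaluates to 0, so (s + 5) is a factor.
Dividing out leaves s^3 + 12s^2 + 46s + 52 = 0.
This factors further as (s^2 + 10s + 26)(s + 2) = 0.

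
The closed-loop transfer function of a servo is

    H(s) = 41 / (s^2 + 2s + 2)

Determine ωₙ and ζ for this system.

Compare the denominator to the standard form s^2 + 2ζωₙs + ωₙ².
ωₙ² = 2, so ωₙ = √2 ≈ 1.414 rad/s.
2ζωₙ = 2, so ζ = 2/(2·√2) ≈ 0.7071.

ωₙ ≈ 1.414 rad/s, ζ ≈ 0.7071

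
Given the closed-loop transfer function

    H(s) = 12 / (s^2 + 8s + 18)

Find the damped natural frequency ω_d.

Comparing s^2 + 8s + 18 to s^2 + 2ζωₙs + ωₙ²: ωₙ = √18 ≈ 4.243 rad/s and ζ = 8/(2·√18) ≈ 0.9428.
ζωₙ = 8/2 = 4, so ω_d = ωₙ√(1−ζ²) = √(ωₙ² − (ζωₙ)²) = √(18 − 4²) = √2 ≈ 1.414 rad/s.

ω_d ≈ 1.414 rad/s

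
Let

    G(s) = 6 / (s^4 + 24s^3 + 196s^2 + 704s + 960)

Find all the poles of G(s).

s = -4 ± 2j, -4, -12

The poles are the roots of the denominator s^4 + 24s^3 + 196s^2 + 704s + 960 = 0.
Trying s = -4: the polynomial evaluates to 0, so (s + 4) is a factor.
Dividing out leaves s^3 + 20s^2 + 116s + 240 = 0.
This factors further as (s^2 + 8s + 20)(s + 12) = 0.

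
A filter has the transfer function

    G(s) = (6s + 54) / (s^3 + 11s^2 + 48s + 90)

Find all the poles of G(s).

The poles are the roots of the denominator s^3 + 11s^2 + 48s + 90 = 0.
Trying s = -5: the polynomial evaluates to 0, so (s + 5) is a factor.
Dividing out leaves s^2 + 6s + 18 = 0.
The quadratic formula then gives s = -3 ± 3j.

s = -3 ± 3j, -5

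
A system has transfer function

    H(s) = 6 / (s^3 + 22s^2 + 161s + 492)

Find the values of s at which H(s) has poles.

s = -5 + 4j, -5 - 4j, -12

The poles are the roots of the denominator s^3 + 22s^2 + 161s + 492 = 0.
Trying s = -12: the polynomial evaluates to 0, so (s + 12) is a factor.
Dividing out leaves s^2 + 10s + 41 = 0.
The quadratic formula then gives s = -5 ± 4j.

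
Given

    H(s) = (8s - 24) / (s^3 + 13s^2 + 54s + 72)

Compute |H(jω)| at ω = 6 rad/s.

Substitute s = j6: numerator = -24 + j48, denominator = -396 + j108.
|H(j6)| = |-24 + j48| / |-396 + j108| = 53.666 / 410.46 ≈ 0.1307.

|H(j6)| ≈ 0.1307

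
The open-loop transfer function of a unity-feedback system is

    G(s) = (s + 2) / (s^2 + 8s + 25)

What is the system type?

Type 0

The denominator has no factor of s at the origin — no free integrator — so this is a Type 0 system.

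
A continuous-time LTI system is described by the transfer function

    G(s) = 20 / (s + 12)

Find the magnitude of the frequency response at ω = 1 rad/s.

|G(j1)| ≈ 1.661

Substitute s = j1: numerator = 20, denominator = 12 + j1.
|G(j1)| = |20| / |12 + j1| = 20 / 12.042 ≈ 1.661.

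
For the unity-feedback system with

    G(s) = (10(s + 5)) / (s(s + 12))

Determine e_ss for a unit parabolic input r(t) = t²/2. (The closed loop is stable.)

G(s) has one pole at the origin.
This is a Type 1 system; Ka = lim_{s→0} s^2·G(s) = 0, so the steady-state error for a parabola input is infinite.

e_ss = ∞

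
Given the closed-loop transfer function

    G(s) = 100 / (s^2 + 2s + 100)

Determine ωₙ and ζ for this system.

Compare the denominator to the standard form s^2 + 2ζωₙs + ωₙ².
ωₙ² = 100, so ωₙ = 10 rad/s.
2ζωₙ = 2, so ζ = 2/(2·10) = 0.1.

ωₙ = 10 rad/s, ζ = 0.1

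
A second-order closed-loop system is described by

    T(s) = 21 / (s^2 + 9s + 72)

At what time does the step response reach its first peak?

t_p ≈ 0.4367 s

Comparing s^2 + 9s + 72 to s^2 + 2ζωₙs + ωₙ²: ωₙ = √72 ≈ 8.485 rad/s and ζ = 9/(2·√72) ≈ 0.5303.
ζωₙ = 9/2 = 4.5, so ω_d = ωₙ√(1−ζ²) = √(ωₙ² − (ζωₙ)²) = √(72 − 4.5²) = √51.75 ≈ 7.194 rad/s.
t_p = π/ω_d = π/7.194 ≈ 0.4367 s.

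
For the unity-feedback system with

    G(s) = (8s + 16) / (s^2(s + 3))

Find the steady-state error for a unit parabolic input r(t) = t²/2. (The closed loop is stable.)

e_ss = 0.1875

G(s) has 2 poles at the origin.
This is a Type 2 system. Ka = lim_{s→0} s^2·G(s) = 16/3.
e_ss = 1/Ka = 1/(16/3) = 3/16 ≈ 0.1875.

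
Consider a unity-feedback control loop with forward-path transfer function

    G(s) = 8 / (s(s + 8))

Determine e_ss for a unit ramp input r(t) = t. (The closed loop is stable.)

G(s) has one pole at the origin.
This is a Type 1 system. Kv = lim_{s→0} s·G(s) = 8/8 = 1.
e_ss = 1/Kv = 1/(1) = 1.

e_ss = 1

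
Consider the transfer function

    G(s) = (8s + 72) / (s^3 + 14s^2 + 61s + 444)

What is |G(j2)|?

|G(j2)| ≈ 0.1824

Substitute s = j2: numerator = 72 + j16, denominator = 388 + j114.
|G(j2)| = |72 + j16| / |388 + j114| = 73.756 / 404.40 ≈ 0.1824.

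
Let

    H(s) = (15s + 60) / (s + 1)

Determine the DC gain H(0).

H(0) = 60

Set s = 0: H(0) = (60) / (1) = 60.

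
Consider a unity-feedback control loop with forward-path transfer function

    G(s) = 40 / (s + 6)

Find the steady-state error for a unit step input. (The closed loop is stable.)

e_ss = 0.1304

G(s) has no poles at the origin.
This is a Type 0 system. Kp = lim_{s→0} G(s) = 40/6 = 20/3.
e_ss = 1/(1 + Kp) = 1/(1 + 20/3) = 3/23 ≈ 0.1304.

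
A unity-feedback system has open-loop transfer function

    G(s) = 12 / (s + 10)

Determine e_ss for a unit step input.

G(s) has no poles at the origin.
This is a Type 0 system. Kp = lim_{s→0} G(s) = 12/10 = 6/5.
e_ss = 1/(1 + Kp) = 1/(1 + 6/5) = 5/11 ≈ 0.4545.

e_ss = 0.4545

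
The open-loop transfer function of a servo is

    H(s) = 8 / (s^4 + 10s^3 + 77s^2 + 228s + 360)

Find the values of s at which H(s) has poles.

The poles are the roots of the denominator s^4 + 10s^3 + 77s^2 + 228s + 360 = 0.
No real roots exist; factor into two real quadratics: (s^2 + 4s + 8)(s^2 + 6s + 45) = 0.
Each quadratic gives a conjugate pair via the quadratic formula.

s = -2 + 2j, -2 - 2j, -3 + 6j, -3 - 6j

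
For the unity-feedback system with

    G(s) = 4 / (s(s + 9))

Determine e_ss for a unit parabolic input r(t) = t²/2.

e_ss = ∞

G(s) has one pole at the origin.
This is a Type 1 system; Ka = lim_{s→0} s^2·G(s) = 0, so the steady-state error for a parabola input is infinite.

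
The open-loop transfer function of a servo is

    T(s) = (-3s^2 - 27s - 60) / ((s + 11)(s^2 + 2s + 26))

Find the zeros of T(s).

Set the numerator to zero: -3s^2 - 27s - 60 = 0, i.e. -3·(s^2 + 9s + 20) = 0.
Factoring: (s + 5)(s + 4) = 0.

s = -5, -4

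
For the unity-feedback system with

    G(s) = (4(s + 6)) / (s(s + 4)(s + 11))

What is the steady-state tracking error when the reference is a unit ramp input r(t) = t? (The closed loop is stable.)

G(s) has one pole at the origin.
This is a Type 1 system. Kv = lim_{s→0} s·G(s) = 24/44 = 6/11.
e_ss = 1/Kv = 1/(6/11) = 11/6 ≈ 1.833.

e_ss = 1.833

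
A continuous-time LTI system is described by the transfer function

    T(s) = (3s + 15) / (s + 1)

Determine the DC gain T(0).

T(0) = 15

Set s = 0: T(0) = (15) / (1) = 15.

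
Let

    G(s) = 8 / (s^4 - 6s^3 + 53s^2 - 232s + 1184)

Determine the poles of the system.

The poles are the roots of the denominator s^4 - 6s^3 + 53s^2 - 232s + 1184 = 0.
No real roots exist; factor into two real quadratics: (s^2 - 8s + 32)(s^2 + 2s + 37) = 0.
Each quadratic gives a conjugate pair via the quadratic formula.

s = 4 + 4j, 4 - 4j, -1 + 6j, -1 - 6j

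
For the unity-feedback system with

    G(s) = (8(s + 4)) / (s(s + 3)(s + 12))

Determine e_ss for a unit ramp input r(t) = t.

e_ss = 1.125

G(s) has one pole at the origin.
This is a Type 1 system. Kv = lim_{s→0} s·G(s) = 32/36 = 8/9.
e_ss = 1/Kv = 1/(8/9) = 9/8 ≈ 1.125.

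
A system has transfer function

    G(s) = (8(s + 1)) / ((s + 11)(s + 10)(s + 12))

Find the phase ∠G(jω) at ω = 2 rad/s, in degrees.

At s = j2: numerator = 8 + j16, denominator = 1188 + j716.
∠G = ∠num − ∠den = 63.435° − (31.077°) = 32.36°.

∠G(j2) ≈ 32.36°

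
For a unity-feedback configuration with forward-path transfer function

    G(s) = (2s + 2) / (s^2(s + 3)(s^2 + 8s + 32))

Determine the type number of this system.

Type 2

The denominator has 2 factors of s at the origin (free integrators), so this is a Type 2 system.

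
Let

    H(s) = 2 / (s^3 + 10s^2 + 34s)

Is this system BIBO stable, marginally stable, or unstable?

The denominator s^3 + 10s^2 + 34s factors as s(s^2 + 10s + 34), giving poles at s = 0, -5 + 3j, -5 - 3j.
Since the simple pole(s) at s = 0 lie on the jω-axis with none in the right half-plane, the system is marginally stable.

marginally stable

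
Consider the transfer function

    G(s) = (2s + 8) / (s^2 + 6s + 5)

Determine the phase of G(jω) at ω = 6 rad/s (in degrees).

∠G(j6) ≈ -74.42°

At s = j6: numerator = 8 + j12, denominator = -31 + j36.
∠G = ∠num − ∠den = 56.310° − (130.73°) = -74.42°.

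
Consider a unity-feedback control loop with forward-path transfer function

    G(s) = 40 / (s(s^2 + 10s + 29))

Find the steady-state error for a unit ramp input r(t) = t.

G(s) has one pole at the origin.
This is a Type 1 system. Kv = lim_{s→0} s·G(s) = 40/29.
e_ss = 1/Kv = 1/(40/29) = 29/40 ≈ 0.7250.

e_ss = 0.7250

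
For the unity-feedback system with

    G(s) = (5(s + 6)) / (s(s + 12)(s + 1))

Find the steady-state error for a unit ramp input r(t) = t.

e_ss = 0.4000

G(s) has one pole at the origin.
This is a Type 1 system. Kv = lim_{s→0} s·G(s) = 30/12 = 5/2.
e_ss = 1/Kv = 1/(5/2) = 2/5 ≈ 0.4000.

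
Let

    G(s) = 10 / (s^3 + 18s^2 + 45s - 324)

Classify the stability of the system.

The denominator s^3 + 18s^2 + 45s - 324 factors as (s + 9)(s + 12)(s - 3), giving poles at s = -9, -12, 3.
Since the pole(s) at s = 3 lie in the right half-plane, the system is unstable.

unstable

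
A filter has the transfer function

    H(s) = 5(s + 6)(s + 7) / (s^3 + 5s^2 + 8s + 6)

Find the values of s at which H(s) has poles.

The poles are the roots of the denominator s^3 + 5s^2 + 8s + 6 = 0.
Trying s = -3: the polynomial evaluates to 0, so (s + 3) is a factor.
Dividing out leaves s^2 + 2s + 2 = 0.
The quadratic formula then gives s = -1 ± 1j.

s = -1 + j, -1 - j, -3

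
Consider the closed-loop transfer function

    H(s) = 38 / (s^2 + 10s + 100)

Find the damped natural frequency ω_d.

ω_d ≈ 8.660 rad/s

Comparing s^2 + 10s + 100 to s^2 + 2ζωₙs + ωₙ²: ωₙ = 10 rad/s and ζ = 10/(2·10) = 0.5.
ζωₙ = 10/2 = 5, so ω_d = ωₙ√(1−ζ²) = √(ωₙ² − (ζωₙ)²) = √(100 − 5²) = √75 ≈ 8.660 rad/s.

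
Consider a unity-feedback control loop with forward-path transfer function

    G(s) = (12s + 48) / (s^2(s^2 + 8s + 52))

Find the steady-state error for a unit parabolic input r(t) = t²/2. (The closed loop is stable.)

e_ss = 1.083

G(s) has 2 poles at the origin.
This is a Type 2 system. Ka = lim_{s→0} s^2·G(s) = 48/52 = 12/13.
e_ss = 1/Ka = 1/(12/13) = 13/12 ≈ 1.083.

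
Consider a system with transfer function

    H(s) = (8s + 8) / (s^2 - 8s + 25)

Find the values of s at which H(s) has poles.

s = 4 + 3j, 4 - 3j

The poles are the roots of the denominator s^2 - 8s + 25 = 0.
Using the quadratic formula: s = (8 ± √(-36))/2 = 4 ± 3j.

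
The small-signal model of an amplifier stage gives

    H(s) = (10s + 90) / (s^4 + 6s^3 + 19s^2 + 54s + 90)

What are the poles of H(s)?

The poles are the roots of the denominator s^4 + 6s^3 + 19s^2 + 54s + 90 = 0.
No real roots exist; factor into two real quadratics: (s^2 + 9)(s^2 + 6s + 10) = 0.
Each quadratic gives a conjugate pair via the quadratic formula.

s = 3j, -3j, -3 + j, -3 - j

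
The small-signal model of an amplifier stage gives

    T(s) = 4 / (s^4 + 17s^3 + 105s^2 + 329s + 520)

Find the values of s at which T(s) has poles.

The poles are the roots of the denominator s^4 + 17s^3 + 105s^2 + 329s + 520 = 0.
Trying s = -8: the polynomial evaluates to 0, so (s + 8) is a factor.
Dividing out leaves s^3 + 9s^2 + 33s + 65 = 0.
This factors further as (s^2 + 4s + 13)(s + 5) = 0.

s = -2 ± 3j, -8, -5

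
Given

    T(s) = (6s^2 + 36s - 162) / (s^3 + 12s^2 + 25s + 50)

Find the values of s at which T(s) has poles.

The poles are the roots of the denominator s^3 + 12s^2 + 25s + 50 = 0.
Trying s = -10: the polynomial evaluates to 0, so (s + 10) is a factor.
Dividing out leaves s^2 + 2s + 5 = 0.
The quadratic formula then gives s = -1 ± 2j.

s = -1 + 2j, -1 - 2j, -10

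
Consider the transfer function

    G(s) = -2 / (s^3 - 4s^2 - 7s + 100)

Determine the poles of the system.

s = 4 ± 3j, -4

The poles are the roots of the denominator s^3 - 4s^2 - 7s + 100 = 0.
Trying s = -4: the polynomial evaluates to 0, so (s + 4) is a factor.
Dividing out leaves s^2 - 8s + 25 = 0.
The quadratic formula then gives s = 4 ± 3j.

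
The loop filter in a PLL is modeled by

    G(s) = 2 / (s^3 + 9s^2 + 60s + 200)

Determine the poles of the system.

s = -2 + 6j, -2 - 6j, -5

The poles are the roots of the denominator s^3 + 9s^2 + 60s + 200 = 0.
Trying s = -5: the polynomial evaluates to 0, so (s + 5) is a factor.
Dividing out leaves s^2 + 4s + 40 = 0.
The quadratic formula then gives s = -2 ± 6j.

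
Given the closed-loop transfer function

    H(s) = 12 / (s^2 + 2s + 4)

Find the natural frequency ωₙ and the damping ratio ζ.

Compare the denominator to the standard form s^2 + 2ζωₙs + ωₙ².
ωₙ² = 4, so ωₙ = 2 rad/s.
2ζωₙ = 2, so ζ = 2/(2·2) = 0.5.

ωₙ = 2 rad/s, ζ = 0.5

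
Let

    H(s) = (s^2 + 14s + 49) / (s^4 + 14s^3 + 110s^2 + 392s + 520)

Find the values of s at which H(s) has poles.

The poles are the roots of the denominator s^4 + 14s^3 + 110s^2 + 392s + 520 = 0.
No real roots exist; factor into two real quadratics: (s^2 + 8s + 52)(s^2 + 6s + 10) = 0.
Each quadratic gives a conjugate pair via the quadratic formula.

s = -4 ± 6j, -3 ± j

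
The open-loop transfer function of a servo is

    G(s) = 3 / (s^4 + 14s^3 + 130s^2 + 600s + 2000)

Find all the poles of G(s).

s = -2 ± 6j, -5 ± 5j

The poles are the roots of the denominator s^4 + 14s^3 + 130s^2 + 600s + 2000 = 0.
No real roots exist; factor into two real quadratics: (s^2 + 4s + 40)(s^2 + 10s + 50) = 0.
Each quadratic gives a conjugate pair via the quadratic formula.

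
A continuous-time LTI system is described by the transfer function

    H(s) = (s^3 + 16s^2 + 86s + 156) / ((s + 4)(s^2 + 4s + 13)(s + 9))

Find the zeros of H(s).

Set the numerator to zero: s^3 + 16s^2 + 86s + 156 = 0.
Factoring: (s + 6)(s^2 + 10s + 26) = 0.

s = -6, -5 ± j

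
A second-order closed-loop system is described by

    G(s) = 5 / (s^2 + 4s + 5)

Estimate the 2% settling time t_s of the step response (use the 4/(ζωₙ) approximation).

t_s ≈ 2 s

Comparing s^2 + 4s + 5 to s^2 + 2ζωₙs + ωₙ²: ωₙ = √5 ≈ 2.236 rad/s and ζ = 4/(2·√5) ≈ 0.8944.
ζωₙ = 4/2 = 2, so t_s ≈ 4/(ζωₙ) = 4/2 = 2 s.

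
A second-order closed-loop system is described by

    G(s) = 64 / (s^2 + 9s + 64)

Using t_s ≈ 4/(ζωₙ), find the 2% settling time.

Comparing s^2 + 9s + 64 to s^2 + 2ζωₙs + ωₙ²: ωₙ = 8 rad/s and ζ = 9/(2·8) = 0.5625.
ζωₙ = 9/2 = 4.5, so t_s ≈ 4/(ζωₙ) = 4/4.5 ≈ 0.8889 s.

t_s ≈ 0.8889 s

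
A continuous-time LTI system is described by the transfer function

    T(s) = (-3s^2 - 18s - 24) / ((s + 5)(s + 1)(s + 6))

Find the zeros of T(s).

s = -4, -2

Set the numerator to zero: -3s^2 - 18s - 24 = 0, i.e. -3·(s^2 + 6s + 8) = 0.
Factoring: (s + 4)(s + 2) = 0.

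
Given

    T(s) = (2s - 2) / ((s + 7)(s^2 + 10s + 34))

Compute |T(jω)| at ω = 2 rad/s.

Substitute s = j2: numerator = -2 + j4, denominator = 170 + j200.
|T(j2)| = |-2 + j4| / |170 + j200| = 4.4721 / 262.49 ≈ 0.01704.

|T(j2)| ≈ 0.01704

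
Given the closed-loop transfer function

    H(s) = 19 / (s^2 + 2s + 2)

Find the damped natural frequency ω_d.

ω_d = 1 rad/s

Comparing s^2 + 2s + 2 to s^2 + 2ζωₙs + ωₙ²: ωₙ = √2 ≈ 1.414 rad/s and ζ = 2/(2·√2) ≈ 0.7071.
ζωₙ = 2/2 = 1, so ω_d = ωₙ√(1−ζ²) = √(ωₙ² − (ζωₙ)²) = √(2 − 1²) = √1 = 1 rad/s.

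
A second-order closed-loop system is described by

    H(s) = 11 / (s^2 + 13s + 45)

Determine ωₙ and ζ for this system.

Compare the denominator to the standard form s^2 + 2ζωₙs + ωₙ².
ωₙ² = 45, so ωₙ = √45 ≈ 6.708 rad/s.
2ζωₙ = 13, so ζ = 13/(2·√45) ≈ 0.9690.
With ζ = 0.9690 the response is underdamped.

ωₙ ≈ 6.708 rad/s, ζ ≈ 0.9690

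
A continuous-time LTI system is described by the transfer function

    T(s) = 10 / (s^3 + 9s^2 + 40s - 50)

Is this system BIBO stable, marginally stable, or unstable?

unstable

The denominator s^3 + 9s^2 + 40s - 50 factors as (s^2 + 10s + 50)(s - 1), giving poles at s = -5 + 5j, -5 - 5j, 1.
Since the pole(s) at s = 1 lie in the right half-plane, the system is unstable.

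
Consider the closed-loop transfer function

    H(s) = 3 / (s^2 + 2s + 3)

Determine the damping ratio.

Compare the denominator to the standard form s^2 + 2ζωₙs + ωₙ².
ωₙ² = 3, so ωₙ = √3 ≈ 1.732 rad/s.
2ζωₙ = 2, so ζ = 2/(2·√3) ≈ 0.5774.
With ζ = 0.5774 the response is underdamped.

ζ ≈ 0.5774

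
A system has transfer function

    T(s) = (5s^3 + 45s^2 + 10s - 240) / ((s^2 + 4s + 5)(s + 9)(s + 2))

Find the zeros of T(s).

Set the numerator to zero: 5s^3 + 45s^2 + 10s - 240 = 0, i.e. 5·(s^3 + 9s^2 + 2s - 48) = 0.
Factoring: (s - 2)(s + 3)(s + 8) = 0.

s = 2, -3, -8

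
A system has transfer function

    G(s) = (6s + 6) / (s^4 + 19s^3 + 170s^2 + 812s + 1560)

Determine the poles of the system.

s = -4 + 6j, -4 - 6j, -5, -6

The poles are the roots of the denominator s^4 + 19s^3 + 170s^2 + 812s + 1560 = 0.
Trying s = -5: the polynomial evaluates to 0, so (s + 5) is a factor.
Dividing out leaves s^3 + 14s^2 + 100s + 312 = 0.
This factors further as (s^2 + 8s + 52)(s + 6) = 0.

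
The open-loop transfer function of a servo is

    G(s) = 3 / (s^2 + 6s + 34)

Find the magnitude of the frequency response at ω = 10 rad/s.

Substitute s = j10: numerator = 3, denominator = -66 + j60.
|G(j10)| = |3| / |-66 + j60| = 3 / 89.196 ≈ 0.03363.

|G(j10)| ≈ 0.03363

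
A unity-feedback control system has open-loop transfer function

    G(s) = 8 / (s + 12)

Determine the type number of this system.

Type 0

The denominator has no factor of s at the origin — no free integrator — so this is a Type 0 system.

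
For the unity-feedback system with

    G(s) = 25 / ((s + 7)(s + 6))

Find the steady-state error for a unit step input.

G(s) has no poles at the origin.
This is a Type 0 system. Kp = lim_{s→0} G(s) = 25/42.
e_ss = 1/(1 + Kp) = 1/(1 + 25/42) = 42/67 ≈ 0.6269.

e_ss = 0.6269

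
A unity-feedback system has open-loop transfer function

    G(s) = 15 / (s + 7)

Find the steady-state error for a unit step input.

G(s) has no poles at the origin.
This is a Type 0 system. Kp = lim_{s→0} G(s) = 15/7.
e_ss = 1/(1 + Kp) = 1/(1 + 15/7) = 7/22 ≈ 0.3182.

e_ss = 0.3182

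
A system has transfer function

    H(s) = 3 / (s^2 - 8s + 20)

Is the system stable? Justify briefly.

unstable

The denominator s^2 - 8s + 20 factors as (s^2 - 8s + 20), giving poles at s = 4 + 2j, 4 - 2j.
Since the pole(s) at s = 4 + 2j, 4 - 2j lie in the right half-plane, the system is unstable.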